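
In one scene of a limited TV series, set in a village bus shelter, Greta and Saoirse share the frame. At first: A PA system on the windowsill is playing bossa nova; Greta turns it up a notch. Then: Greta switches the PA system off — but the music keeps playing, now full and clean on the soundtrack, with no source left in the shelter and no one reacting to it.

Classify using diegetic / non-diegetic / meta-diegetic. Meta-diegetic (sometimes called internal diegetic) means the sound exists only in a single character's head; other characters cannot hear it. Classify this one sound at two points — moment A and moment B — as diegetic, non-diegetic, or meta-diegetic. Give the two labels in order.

diegetic, non-diegetic

Moment A: a PA system is a real in-scene source and Greta reacts to it → diegetic.
Moment B: there is no longer any in-world source and no one can hear it — it has become underscore → non-diegetic.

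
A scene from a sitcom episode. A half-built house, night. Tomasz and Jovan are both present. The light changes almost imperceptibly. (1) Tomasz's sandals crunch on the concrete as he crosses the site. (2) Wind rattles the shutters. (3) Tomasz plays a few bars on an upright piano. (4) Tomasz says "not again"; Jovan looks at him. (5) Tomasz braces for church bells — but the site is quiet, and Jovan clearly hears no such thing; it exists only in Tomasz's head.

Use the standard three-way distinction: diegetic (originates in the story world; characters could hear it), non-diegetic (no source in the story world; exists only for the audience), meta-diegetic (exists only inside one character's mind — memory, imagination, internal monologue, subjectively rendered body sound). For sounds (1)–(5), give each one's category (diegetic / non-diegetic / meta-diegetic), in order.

Sound (1): it's the physical sound of Tomasz moving in the space, so diegetic.
(2) is diegetic: it's the actual ambient sound of the location.
Sound (3): Tomasz is producing the music live, in the story world, so diegetic.
(4) on-screen dialogue — Tomasz speaks and Jovan is there to hear → diegetic.
Sound (5): the sound is imagined by Tomasz; nothing in the story world is producing it and Jovan can't hear it, so meta-diegetic.

diegetic, diegetic, diegetic, diegetic, meta-diegetic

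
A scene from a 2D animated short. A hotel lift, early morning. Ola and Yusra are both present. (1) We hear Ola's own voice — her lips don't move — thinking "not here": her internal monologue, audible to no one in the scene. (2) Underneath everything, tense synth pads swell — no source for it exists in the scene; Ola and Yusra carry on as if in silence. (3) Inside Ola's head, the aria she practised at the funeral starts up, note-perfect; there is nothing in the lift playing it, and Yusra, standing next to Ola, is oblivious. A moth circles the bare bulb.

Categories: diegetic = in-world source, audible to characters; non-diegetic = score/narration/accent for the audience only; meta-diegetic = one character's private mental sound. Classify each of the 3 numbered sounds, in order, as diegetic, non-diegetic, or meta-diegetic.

meta-diegetic, non-diegetic, meta-diegetic

(1) Ola's thought-voice: a private mental sound no other character can hear → meta-diegetic.
(2) it has no source in the story world and no character can hear it — it's underscore → non-diegetic.
Sound (3): it lives in Ola's subjectivity, not in the lift, so meta-diegetic.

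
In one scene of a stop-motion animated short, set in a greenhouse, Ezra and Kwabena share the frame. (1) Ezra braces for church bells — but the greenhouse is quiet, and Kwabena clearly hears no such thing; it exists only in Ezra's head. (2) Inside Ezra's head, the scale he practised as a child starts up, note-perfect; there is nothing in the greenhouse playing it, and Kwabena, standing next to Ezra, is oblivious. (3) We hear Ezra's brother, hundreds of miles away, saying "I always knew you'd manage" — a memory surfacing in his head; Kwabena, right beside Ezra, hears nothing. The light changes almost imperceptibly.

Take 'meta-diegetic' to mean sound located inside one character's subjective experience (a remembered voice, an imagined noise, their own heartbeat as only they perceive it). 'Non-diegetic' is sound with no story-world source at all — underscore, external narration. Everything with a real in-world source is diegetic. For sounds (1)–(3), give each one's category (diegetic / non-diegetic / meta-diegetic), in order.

(1) subjective to Ezra: the greenhouse is silent and Kwabena hears nothing → meta-diegetic.
Sound (2): the music is a memory playing inside Ezra's mind alone; no real-world source, Kwabena can't hear it, so meta-diegetic.
(3) a remembered line, private to Ezra — not present in the room, not audible to Kwabena → meta-diegetic.

meta-diegetic, meta-diegetic, meta-diegetic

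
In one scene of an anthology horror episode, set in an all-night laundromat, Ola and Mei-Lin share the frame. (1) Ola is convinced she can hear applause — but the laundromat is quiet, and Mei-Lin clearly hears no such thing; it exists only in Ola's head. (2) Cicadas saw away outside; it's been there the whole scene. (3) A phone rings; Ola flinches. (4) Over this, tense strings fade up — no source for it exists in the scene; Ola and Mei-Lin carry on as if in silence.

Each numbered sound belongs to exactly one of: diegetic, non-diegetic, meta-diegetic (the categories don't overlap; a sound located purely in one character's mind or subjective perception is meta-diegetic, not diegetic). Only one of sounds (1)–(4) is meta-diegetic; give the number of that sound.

(1) is meta-diegetic: the sound is imagined by Ola; nothing in the story world is producing it and Mei-Lin can't hear it.
(2) cicadas is part of the location's real environment → diegetic.
(3) a phone is a real object/event in the scene's world → diegetic.
(4) is non-diegetic: it has no source in the story world and no character can hear it — it's underscore.
Only (1) is meta-diegetic.

1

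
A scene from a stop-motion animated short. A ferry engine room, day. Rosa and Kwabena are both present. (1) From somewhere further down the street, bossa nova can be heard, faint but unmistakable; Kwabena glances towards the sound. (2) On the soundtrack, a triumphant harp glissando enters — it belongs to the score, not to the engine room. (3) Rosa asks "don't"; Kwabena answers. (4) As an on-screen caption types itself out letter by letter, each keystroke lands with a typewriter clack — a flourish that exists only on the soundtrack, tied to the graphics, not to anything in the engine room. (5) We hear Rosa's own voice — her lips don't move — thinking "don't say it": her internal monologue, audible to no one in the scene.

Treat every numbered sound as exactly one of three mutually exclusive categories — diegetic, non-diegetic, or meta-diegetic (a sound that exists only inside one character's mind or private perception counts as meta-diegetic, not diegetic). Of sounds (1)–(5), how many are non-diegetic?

(1) is diegetic: off-screen diegetic: the source is out of frame but still in the story's space.
(2) score with no on-screen or off-screen source; it exists for the audience alone → non-diegetic.
(3) Rosa is a character speaking aloud in the scene → diegetic.
Sound (4): it accompanies on-screen graphics, not anything inside the story world, so non-diegetic.
(5) Rosa's thought-voice: a private mental sound no other character can hear → meta-diegetic.
So 2 of the 5 are non-diegetic: (2), (4).

2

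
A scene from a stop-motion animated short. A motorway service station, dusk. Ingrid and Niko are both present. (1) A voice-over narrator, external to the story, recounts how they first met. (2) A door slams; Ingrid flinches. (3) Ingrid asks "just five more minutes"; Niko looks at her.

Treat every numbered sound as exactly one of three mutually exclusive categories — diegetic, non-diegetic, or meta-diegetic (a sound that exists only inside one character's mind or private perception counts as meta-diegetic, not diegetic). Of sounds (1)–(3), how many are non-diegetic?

(1) is non-diegetic: commentary laid over the scene from outside the fiction.
(2) the sound comes from a door physically present in the location → diegetic.
Sound (3): on-screen dialogue — Ingrid speaks and Niko is there to hear, so diegetic.
Non-diegetic: (1) — that's 1.

1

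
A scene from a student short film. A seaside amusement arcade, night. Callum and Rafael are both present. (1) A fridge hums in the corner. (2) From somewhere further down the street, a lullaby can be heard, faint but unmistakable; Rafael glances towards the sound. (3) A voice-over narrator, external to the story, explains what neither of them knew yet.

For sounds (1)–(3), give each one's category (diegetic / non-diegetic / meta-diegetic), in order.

Sound (1): it's the actual ambient sound of the location, so diegetic.
Sound (2): off-screen diegetic: the source is out of frame but still in the story's space, so diegetic.
(3) commentary laid over the scene from outside the fiction → non-diegetic.

diegetic, diegetic, non-diegetic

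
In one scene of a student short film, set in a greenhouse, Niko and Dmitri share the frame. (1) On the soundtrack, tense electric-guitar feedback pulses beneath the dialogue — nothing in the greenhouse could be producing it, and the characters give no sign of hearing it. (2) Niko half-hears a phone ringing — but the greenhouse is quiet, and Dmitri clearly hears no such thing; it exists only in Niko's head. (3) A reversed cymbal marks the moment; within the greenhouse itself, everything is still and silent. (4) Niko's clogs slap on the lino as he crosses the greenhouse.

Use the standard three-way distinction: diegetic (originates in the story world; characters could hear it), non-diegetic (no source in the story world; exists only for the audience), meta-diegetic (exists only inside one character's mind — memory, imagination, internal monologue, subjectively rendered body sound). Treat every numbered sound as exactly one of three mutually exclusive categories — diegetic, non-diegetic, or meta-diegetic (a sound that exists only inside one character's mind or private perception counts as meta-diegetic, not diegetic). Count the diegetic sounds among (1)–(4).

1

(1) is non-diegetic: it has no source in the story world and no character can hear it — it's underscore.
(2) is meta-diegetic: subjective to Niko: the greenhouse is silent and Dmitri hears nothing.
Sound (3): nothing in the scene produces it; it's an accent added for the audience, so non-diegetic.
(4) is diegetic: it's the physical sound of Niko moving in the space.
So 1 of the 4 is diegetic: (4).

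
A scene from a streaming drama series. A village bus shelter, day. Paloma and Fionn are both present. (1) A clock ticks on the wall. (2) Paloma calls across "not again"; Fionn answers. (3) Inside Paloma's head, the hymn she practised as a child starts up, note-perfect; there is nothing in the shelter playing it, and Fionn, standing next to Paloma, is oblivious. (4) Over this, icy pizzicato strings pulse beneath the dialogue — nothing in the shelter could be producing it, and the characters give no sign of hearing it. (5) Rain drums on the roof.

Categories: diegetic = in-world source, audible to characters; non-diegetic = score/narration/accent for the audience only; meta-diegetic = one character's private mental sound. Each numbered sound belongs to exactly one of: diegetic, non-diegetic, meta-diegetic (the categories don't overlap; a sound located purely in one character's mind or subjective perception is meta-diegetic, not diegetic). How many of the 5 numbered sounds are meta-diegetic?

Sound (1): a clock is a real object/event in the scene's world, so diegetic.
(2) is diegetic: Paloma is a character speaking aloud in the scene.
(3) is meta-diegetic: it lives in Paloma's subjectivity, not in the shelter.
Sound (4): score with no on-screen or off-screen source; it exists for the audience alone, so non-diegetic.
Sound (5): it's the actual ambient sound of the location, so diegetic.
Meta-diegetic: (3) — that's 1.

1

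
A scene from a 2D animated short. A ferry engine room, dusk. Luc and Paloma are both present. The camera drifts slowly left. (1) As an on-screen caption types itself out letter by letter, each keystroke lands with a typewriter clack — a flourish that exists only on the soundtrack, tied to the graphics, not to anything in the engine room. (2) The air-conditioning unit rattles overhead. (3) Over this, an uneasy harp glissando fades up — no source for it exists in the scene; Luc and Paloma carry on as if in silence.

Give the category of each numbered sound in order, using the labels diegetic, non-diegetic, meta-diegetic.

non-diegetic, diegetic, non-diegetic

Sound (1): the caption isn't part of the story world, so neither is the sound tied to it, so non-diegetic.
(2) is diegetic: ambient/room sound belonging to the story's physical space.
(3) is non-diegetic: nothing in the engine room produces it and the characters don't hear it — pure soundtrack.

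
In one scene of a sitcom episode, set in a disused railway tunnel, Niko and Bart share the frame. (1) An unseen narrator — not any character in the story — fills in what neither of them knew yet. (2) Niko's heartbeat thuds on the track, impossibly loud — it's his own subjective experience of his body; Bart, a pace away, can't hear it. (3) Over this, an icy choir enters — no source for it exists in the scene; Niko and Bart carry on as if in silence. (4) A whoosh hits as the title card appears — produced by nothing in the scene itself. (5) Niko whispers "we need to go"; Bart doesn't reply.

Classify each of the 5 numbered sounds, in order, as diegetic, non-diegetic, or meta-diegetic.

non-diegetic, meta-diegetic, non-diegetic, non-diegetic, diegetic

(1) commentary laid over the scene from outside the fiction → non-diegetic.
(2) is meta-diegetic: a subjective body sound — Niko's private perception, inaudible to Bart.
(3) score with no on-screen or off-screen source; it exists for the audience alone → non-diegetic.
(4) nothing in the scene produces it; it's an accent added for the audience → non-diegetic.
(5) is diegetic: spoken by a character present in the story world.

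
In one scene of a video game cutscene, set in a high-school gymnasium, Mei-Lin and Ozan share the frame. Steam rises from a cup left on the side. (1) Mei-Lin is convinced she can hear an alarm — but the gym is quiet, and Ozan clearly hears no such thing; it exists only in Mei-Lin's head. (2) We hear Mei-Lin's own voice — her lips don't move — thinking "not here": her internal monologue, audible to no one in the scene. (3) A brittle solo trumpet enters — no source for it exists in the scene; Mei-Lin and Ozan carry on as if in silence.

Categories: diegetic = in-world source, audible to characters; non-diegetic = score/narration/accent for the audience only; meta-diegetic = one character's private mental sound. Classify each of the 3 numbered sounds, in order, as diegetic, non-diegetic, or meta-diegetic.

meta-diegetic, meta-diegetic, non-diegetic

Sound (1): the sound is imagined by Mei-Lin; nothing in the story world is producing it and Ozan can't hear it, so meta-diegetic.
Sound (2): it's Mei-Lin's unspoken thought, heard only by the audience via her subjectivity, so meta-diegetic.
(3) score with no on-screen or off-screen source; it exists for the audience alone → non-diegetic.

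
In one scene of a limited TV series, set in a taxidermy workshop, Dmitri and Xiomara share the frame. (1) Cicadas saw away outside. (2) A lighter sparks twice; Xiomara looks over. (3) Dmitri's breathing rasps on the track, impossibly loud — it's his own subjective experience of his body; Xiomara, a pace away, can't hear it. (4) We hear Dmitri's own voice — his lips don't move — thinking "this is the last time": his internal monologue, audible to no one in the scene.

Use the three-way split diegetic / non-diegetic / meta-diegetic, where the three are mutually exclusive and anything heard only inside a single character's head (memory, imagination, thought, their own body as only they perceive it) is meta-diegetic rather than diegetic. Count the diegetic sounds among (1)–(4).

2

(1) ambient/room sound belonging to the story's physical space → diegetic.
(2) the sound comes from a lighter physically present in the location → diegetic.
(3) is meta-diegetic: a subjective body sound — Dmitri's private perception, inaudible to Xiomara.
Sound (4): it's Dmitri's unspoken thought, heard only by the audience via his subjectivity, so meta-diegetic.
Diegetic: (1), (2) — that's 2.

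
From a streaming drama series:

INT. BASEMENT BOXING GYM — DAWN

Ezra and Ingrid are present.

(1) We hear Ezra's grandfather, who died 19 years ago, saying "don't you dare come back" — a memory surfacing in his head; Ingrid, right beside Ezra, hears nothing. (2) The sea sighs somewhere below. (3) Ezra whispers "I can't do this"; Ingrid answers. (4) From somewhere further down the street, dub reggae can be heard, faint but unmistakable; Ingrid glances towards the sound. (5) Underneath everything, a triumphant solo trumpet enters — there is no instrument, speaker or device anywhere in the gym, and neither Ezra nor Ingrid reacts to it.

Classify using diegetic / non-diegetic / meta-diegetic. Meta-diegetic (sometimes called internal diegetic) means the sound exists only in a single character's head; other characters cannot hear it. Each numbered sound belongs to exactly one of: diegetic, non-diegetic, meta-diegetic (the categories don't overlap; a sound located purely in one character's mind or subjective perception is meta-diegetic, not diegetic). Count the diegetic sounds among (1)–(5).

3

Sound (1): a remembered line, private to Ezra — not present in the room, not audible to Ingrid, so meta-diegetic.
Sound (2): it's the actual ambient sound of the location, so diegetic.
(3) is diegetic: on-screen dialogue — Ezra speaks and Ingrid is there to hear.
Sound (4): the music has an off-screen but real-world source and a character hears it, so diegetic.
Sound (5): score with no on-screen or off-screen source; it exists for the audience alone, so non-diegetic.
Diegetic: (2), (3), (4) — that's 3.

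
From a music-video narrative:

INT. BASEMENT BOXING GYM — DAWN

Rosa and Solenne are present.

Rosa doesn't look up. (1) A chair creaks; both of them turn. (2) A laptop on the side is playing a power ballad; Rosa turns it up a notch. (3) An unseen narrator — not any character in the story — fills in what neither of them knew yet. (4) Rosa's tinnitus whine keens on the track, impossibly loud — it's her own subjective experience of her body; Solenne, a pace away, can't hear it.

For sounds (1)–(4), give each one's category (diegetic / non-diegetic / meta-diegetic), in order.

(1) an in-world source (a chair); characters could hear it → diegetic.
(2) the music comes from an on-screen device that Rosa responds to → diegetic.
(3) external voice-over — not a character, not heard by anyone in the scene → non-diegetic.
(4) a subjective body sound — Rosa's private perception, inaudible to Solenne → meta-diegetic.

diegetic, diegetic, non-diegetic, meta-diegetic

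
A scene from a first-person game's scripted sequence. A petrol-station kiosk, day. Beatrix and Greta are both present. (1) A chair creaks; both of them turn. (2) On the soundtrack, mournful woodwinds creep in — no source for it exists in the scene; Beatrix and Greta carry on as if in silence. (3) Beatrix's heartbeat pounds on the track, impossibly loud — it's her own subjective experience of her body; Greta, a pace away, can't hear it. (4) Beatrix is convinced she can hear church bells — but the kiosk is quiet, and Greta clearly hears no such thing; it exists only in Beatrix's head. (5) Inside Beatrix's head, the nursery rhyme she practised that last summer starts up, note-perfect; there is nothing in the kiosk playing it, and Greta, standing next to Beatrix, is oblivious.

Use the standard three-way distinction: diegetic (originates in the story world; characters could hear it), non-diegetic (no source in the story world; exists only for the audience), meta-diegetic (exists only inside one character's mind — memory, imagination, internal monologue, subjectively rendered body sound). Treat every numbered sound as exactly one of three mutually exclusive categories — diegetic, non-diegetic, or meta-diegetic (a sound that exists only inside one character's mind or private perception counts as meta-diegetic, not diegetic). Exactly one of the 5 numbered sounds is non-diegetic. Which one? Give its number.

(1) the sound comes from a chair physically present in the location → diegetic.
(2) nothing in the kiosk produces it and the characters don't hear it — pure soundtrack → non-diegetic.
(3) is meta-diegetic: point-of-audition from inside Beatrix's body; not a sound in the room.
(4) is meta-diegetic: Beatrix alone 'hears' it — an imagined sound, not present in the space.
(5) is meta-diegetic: it lives in Beatrix's subjectivity, not in the kiosk.
Only (2) is non-diegetic.

2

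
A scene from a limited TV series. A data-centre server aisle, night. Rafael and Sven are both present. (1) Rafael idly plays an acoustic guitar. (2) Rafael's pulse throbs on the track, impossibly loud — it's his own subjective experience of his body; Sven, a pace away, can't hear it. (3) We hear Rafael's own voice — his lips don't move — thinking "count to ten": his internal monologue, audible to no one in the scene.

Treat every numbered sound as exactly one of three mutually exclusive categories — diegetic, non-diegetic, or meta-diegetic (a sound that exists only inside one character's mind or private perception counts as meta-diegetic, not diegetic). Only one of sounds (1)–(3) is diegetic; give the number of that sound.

1

(1) a character is playing an acoustic guitar on screen → diegetic.
(2) it's Rafael's internal bodily sensation rendered as sound; only Rafael 'hears' it → meta-diegetic.
(3) is meta-diegetic: it's Rafael's unspoken thought, heard only by the audience via his subjectivity.
Only (1) is diegetic.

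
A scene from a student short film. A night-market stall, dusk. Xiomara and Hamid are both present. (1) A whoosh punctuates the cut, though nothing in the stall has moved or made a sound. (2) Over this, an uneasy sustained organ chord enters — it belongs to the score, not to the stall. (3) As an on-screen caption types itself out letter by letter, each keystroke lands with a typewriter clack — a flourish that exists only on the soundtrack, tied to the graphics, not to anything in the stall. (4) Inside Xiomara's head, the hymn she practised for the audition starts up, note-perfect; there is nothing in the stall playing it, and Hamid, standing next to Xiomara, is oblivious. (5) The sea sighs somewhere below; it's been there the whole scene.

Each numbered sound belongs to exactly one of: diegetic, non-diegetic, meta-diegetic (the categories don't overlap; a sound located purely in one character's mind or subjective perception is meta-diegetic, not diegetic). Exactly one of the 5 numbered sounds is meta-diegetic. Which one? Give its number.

(1) is non-diegetic: nothing in the scene produces it; it's an accent added for the audience.
(2) is non-diegetic: nothing in the stall produces it and the characters don't hear it — pure soundtrack.
Sound (3): it accompanies on-screen graphics, not anything inside the story world, so non-diegetic.
Sound (4): remembered music, private to Xiomara — Hamid is oblivious because it isn't in the room, so meta-diegetic.
Sound (5): ambient/room sound belonging to the story's physical space, so diegetic.
Only (4) is meta-diegetic.

4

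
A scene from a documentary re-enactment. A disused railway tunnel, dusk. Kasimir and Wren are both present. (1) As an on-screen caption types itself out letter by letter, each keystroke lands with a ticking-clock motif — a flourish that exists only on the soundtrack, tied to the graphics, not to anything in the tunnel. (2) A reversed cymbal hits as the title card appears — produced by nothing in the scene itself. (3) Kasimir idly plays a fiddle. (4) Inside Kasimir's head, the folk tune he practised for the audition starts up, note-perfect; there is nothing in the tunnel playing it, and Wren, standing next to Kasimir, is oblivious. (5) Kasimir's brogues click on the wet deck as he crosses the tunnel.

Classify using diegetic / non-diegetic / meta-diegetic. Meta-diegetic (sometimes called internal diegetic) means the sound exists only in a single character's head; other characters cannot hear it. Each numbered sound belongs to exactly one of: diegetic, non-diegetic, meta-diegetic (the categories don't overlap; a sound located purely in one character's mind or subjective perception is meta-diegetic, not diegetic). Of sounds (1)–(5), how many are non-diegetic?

(1) is non-diegetic: it accompanies on-screen graphics, not anything inside the story world.
(2) it's a sound-design accent with no in-world source; no one in the scene can hear it → non-diegetic.
(3) the instrument and the performer are both in the scene → diegetic.
Sound (4): remembered music, private to Kasimir — Wren is oblivious because it isn't in the room, so meta-diegetic.
Sound (5): it's the physical sound of Kasimir moving in the space, so diegetic.
Non-diegetic: (1), (2) — that's 2.

2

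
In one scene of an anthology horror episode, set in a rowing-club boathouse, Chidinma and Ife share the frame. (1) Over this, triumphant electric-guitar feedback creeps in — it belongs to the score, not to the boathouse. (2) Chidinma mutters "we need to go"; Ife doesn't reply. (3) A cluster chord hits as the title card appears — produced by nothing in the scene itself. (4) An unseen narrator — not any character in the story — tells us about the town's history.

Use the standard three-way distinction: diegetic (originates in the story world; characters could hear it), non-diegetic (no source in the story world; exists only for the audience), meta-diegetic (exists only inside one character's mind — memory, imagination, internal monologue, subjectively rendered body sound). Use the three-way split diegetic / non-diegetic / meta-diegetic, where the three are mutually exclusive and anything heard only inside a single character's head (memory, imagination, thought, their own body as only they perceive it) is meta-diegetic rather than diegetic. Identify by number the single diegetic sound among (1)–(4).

2

Sound (1): score with no on-screen or off-screen source; it exists for the audience alone, so non-diegetic.
Sound (2): spoken by a character present in the story world, so diegetic.
(3) an editorial stinger — it belongs to the cut, not the story world → non-diegetic.
(4) the narrator exists outside the story world, addressing only the audience → non-diegetic.
Only (2) is diegetic.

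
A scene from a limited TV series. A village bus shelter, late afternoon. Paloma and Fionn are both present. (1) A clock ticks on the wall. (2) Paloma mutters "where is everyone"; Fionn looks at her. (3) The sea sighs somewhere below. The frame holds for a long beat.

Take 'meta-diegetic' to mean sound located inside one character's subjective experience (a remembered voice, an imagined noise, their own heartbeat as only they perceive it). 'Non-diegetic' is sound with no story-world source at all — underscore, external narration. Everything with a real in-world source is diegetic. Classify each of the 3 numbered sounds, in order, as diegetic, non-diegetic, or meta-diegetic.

Sound (1): the sound comes from a clock physically present in the location, so diegetic.
(2) spoken by a character present in the story world → diegetic.
Sound (3): the sea is part of the location's real environment, so diegetic.

diegetic, diegetic, diegetic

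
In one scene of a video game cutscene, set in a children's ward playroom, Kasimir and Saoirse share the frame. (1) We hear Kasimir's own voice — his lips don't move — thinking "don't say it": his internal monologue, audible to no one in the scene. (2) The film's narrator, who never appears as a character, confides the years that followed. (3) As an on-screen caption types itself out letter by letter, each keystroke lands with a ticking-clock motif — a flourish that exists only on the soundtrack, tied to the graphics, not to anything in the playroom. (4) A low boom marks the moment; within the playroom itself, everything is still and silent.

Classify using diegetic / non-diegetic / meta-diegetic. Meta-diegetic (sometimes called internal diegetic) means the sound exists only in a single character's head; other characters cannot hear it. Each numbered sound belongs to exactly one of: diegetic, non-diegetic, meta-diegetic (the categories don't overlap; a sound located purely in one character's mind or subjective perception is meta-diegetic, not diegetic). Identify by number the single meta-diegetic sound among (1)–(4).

1

(1) is meta-diegetic: it's Kasimir's unspoken thought, heard only by the audience via his subjectivity.
(2) external voice-over — not a character, not heard by anyone in the scene → non-diegetic.
(3) it accompanies on-screen graphics, not anything inside the story world → non-diegetic.
(4) is non-diegetic: an editorial stinger — it belongs to the cut, not the story world.
Only (1) is meta-diegetic.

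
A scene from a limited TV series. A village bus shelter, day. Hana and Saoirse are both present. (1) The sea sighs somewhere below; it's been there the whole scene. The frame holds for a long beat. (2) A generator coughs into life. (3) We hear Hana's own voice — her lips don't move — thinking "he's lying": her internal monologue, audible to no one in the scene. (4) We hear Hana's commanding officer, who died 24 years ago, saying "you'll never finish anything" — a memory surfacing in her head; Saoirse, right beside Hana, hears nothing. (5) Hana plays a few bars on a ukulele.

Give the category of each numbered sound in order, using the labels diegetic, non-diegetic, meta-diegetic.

diegetic, diegetic, meta-diegetic, meta-diegetic, diegetic

Sound (1): the sea is part of the location's real environment, so diegetic.
(2) is diegetic: an in-world source (a generator); characters could hear it.
(3) it's Hana's unspoken thought, heard only by the audience via her subjectivity → meta-diegetic.
(4) it's Hana's recollection rendered as sound; the other character can't hear it → meta-diegetic.
Sound (5): Hana is producing the music live, in the story world, so diegetic.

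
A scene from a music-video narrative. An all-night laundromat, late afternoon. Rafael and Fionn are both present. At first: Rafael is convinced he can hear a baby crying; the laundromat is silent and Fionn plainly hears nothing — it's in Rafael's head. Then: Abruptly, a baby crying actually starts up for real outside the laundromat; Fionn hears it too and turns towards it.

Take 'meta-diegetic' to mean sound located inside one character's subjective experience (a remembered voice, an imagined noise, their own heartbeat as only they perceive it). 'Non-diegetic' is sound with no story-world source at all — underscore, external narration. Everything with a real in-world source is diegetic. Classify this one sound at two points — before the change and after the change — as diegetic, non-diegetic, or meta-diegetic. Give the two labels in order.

meta-diegetic, diegetic

Before the change: only Rafael 'hears' it — imagined, in his mind → meta-diegetic.
After the change: now there's a real external source and Fionn hears it too — in the story world → diegetic.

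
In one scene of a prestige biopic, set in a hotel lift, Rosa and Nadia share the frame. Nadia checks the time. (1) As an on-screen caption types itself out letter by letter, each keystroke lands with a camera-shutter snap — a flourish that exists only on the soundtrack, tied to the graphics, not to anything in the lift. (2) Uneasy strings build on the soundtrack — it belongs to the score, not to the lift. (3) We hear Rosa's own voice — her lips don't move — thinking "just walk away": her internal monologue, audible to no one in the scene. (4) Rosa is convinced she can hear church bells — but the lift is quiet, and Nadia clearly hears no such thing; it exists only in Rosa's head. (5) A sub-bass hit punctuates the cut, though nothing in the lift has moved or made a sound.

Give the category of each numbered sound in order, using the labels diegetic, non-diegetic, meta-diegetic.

non-diegetic, non-diegetic, meta-diegetic, meta-diegetic, non-diegetic

(1) is non-diegetic: the caption isn't part of the story world, so neither is the sound tied to it.
(2) it has no source in the story world and no character can hear it — it's underscore → non-diegetic.
(3) is meta-diegetic: Rosa's thought-voice: a private mental sound no other character can hear.
(4) is meta-diegetic: the sound is imagined by Rosa; nothing in the story world is producing it and Nadia can't hear it.
(5) nothing in the scene produces it; it's an accent added for the audience → non-diegetic.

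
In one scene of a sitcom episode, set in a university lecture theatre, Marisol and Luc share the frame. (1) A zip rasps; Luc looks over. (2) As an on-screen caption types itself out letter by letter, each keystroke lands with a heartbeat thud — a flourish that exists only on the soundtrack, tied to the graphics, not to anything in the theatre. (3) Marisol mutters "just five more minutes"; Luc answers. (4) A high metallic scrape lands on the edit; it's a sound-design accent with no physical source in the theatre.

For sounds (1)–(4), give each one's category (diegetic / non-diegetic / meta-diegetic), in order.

diegetic, non-diegetic, diegetic, non-diegetic

Sound (1): the sound comes from a zip physically present in the location, so diegetic.
(2) the caption isn't part of the story world, so neither is the sound tied to it → non-diegetic.
(3) is diegetic: Marisol is a character speaking aloud in the scene.
Sound (4): an editorial stinger — it belongs to the cut, not the story world, so non-diegetic.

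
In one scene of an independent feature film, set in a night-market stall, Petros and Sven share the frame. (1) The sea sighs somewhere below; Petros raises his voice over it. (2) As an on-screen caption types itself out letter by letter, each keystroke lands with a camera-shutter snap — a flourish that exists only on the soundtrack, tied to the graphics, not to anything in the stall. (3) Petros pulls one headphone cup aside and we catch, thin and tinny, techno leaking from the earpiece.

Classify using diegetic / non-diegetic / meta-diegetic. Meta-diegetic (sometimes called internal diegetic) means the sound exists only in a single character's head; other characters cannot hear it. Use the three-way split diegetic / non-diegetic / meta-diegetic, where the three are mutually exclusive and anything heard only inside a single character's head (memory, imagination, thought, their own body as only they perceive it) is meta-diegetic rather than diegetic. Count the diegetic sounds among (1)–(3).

2

(1) ambient/room sound belonging to the story's physical space → diegetic.
(2) is non-diegetic: it accompanies on-screen graphics, not anything inside the story world.
Sound (3): the headphones are an on-screen source, so diegetic.
So 2 of the 3 are diegetic: (1), (3).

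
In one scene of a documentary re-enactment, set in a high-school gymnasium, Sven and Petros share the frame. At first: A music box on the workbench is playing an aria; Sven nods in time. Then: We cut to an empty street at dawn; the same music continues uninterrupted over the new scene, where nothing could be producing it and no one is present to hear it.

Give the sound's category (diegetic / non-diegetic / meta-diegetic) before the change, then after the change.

Before the change: a music box is a real in-scene source and Sven reacts to it → diegetic.
After the change: there is no longer any in-world source and no one can hear it — it has become underscore → non-diegetic.

diegetic, non-diegetic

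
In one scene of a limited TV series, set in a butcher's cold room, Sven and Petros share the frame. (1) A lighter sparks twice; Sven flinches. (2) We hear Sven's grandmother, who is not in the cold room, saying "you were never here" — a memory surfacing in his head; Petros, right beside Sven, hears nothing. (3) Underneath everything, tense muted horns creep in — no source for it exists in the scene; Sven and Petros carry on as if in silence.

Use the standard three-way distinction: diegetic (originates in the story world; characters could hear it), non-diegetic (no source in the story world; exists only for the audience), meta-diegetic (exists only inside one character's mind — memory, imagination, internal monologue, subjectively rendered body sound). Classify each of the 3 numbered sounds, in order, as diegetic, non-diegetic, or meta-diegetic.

(1) a lighter is a real object/event in the scene's world → diegetic.
(2) it's Sven's recollection rendered as sound; the other character can't hear it → meta-diegetic.
Sound (3): it has no source in the story world and no character can hear it — it's underscore, so non-diegetic.

diegetic, meta-diegetic, non-diegetic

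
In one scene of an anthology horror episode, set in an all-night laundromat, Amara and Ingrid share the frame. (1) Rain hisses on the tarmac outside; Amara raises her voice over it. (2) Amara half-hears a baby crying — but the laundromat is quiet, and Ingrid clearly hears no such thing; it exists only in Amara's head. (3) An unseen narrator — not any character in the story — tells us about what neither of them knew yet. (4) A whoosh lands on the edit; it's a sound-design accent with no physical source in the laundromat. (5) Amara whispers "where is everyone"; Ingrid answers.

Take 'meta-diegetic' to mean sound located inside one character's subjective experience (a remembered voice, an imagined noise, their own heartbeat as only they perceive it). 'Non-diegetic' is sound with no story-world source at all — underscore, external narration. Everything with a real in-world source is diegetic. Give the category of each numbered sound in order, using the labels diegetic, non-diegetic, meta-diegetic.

diegetic, meta-diegetic, non-diegetic, non-diegetic, diegetic

Sound (1): it's the actual ambient sound of the location, so diegetic.
Sound (2): subjective to Amara: the laundromat is silent and Ingrid hears nothing, so meta-diegetic.
(3) the narrator exists outside the story world, addressing only the audience → non-diegetic.
(4) it's a sound-design accent with no in-world source; no one in the scene can hear it → non-diegetic.
(5) spoken by a character present in the story world → diegetic.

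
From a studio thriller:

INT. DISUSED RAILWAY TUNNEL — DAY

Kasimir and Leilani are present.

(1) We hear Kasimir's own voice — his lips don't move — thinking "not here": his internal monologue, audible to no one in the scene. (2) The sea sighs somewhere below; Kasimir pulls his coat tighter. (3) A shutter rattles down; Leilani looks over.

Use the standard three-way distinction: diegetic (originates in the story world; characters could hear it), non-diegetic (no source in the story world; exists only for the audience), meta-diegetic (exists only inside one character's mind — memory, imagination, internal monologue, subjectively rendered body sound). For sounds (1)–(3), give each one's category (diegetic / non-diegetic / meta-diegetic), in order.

meta-diegetic, diegetic, diegetic

Sound (1): Kasimir's thought-voice: a private mental sound no other character can hear, so meta-diegetic.
Sound (2): the sea is part of the location's real environment, so diegetic.
(3) a shutter is a real object/event in the scene's world → diegetic.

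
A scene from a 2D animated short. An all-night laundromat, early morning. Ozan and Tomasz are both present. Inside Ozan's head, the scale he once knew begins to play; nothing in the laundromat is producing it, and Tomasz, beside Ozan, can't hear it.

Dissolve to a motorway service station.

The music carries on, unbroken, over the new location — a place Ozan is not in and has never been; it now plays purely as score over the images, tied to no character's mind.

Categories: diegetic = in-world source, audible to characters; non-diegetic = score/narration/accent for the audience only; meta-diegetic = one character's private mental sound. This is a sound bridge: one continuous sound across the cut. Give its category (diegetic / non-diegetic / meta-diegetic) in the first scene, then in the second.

Scene one: the music exists only inside Ozan's mind; Tomasz can't hear it → meta-diegetic.
Scene two: it's detached from Ozan entirely and plays over unrelated images with no in-world source — conventional underscore → non-diegetic.

meta-diegetic, non-diegetic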